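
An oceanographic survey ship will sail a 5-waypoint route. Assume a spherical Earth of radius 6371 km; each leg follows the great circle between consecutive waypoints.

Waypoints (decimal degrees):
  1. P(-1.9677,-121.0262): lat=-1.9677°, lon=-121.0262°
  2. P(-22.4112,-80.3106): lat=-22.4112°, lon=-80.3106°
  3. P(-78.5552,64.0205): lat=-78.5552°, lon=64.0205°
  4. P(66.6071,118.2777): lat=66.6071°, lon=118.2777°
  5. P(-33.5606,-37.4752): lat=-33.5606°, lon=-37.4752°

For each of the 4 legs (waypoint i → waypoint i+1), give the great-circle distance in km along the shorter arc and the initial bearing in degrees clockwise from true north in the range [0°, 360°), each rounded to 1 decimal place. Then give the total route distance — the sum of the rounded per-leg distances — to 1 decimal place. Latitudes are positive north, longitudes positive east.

Leg 1: dist=4946.9 km, bearing=120.6°
Leg 2: dist=8564.0 km, bearing=173.2°
Leg 3: dist=16523.4 km, bearing=38.2°
Leg 4: dist=16012.3 km, bearing=324.4°
Total: 46046.6 km

Leg 1: φ1=-0.0343428, φ2=-0.3911492, Δφ=-0.3568064, Δλ=0.7106213 rad; a=sin²(Δφ/2)+cosφ1·cosφ2·sin²(Δλ/2)=0.1433065314; c=2·atan2(√a, √(1-a))=0.776476768; dist=6371·c=4946.933 ≈ 4946.9 km; running total=4946.9 km
Leg 1 bearing: y=sinΔλ·cosφ2=0.60303721, x=cosφ1·sinφ2-sinφ1·cosφ2·cosΔλ=-0.35696666; θ=atan2(y, x)=120.6233° ≈ 120.6°
Leg 2: φ1=-0.3911492, φ2=-1.3710469, Δφ=-0.9798977, Δλ=2.5190529 rad; a=sin²(Δφ/2)+cosφ1·cosφ2·sin²(Δλ/2)=0.3876769592; c=2·atan2(√a, √(1-a))=1.344216507; dist=6371·c=8564.003 ≈ 8564.0 km; running total=13510.9 km
Leg 2 bearing: y=sinΔλ·cosφ2=0.11570096, x=cosφ1·sinφ2-sinφ1·cosφ2·cosΔλ=-0.96754712; θ=atan2(y, x)=173.1809° ≈ 173.2°
Leg 3: φ1=-1.3710469, φ2=1.1625132, Δφ=2.5335601, Δλ=0.9469668 rad; a=sin²(Δφ/2)+cosφ1·cosφ2·sin²(Δλ/2)=0.9267673874; c=2·atan2(√a, √(1-a))=2.593528517; dist=6371·c=16523.370 ≈ 16523.4 km; running total=30034.3 km
Leg 3 bearing: y=sinΔλ·cosφ2=0.32225174, x=cosφ1·sinφ2-sinφ1·cosφ2·cosΔλ=0.40942912; θ=atan2(y, x)=38.2054° ≈ 38.2°
Leg 4: φ1=1.1625132, φ2=-0.5857430, Δφ=-1.7482562, Δλ=-2.7184009 rad; a=sin²(Δφ/2)+cosφ1·cosφ2·sin²(Δλ/2)=0.9045208475; c=2·atan2(√a, √(1-a))=2.513316147; dist=6371·c=16012.337 ≈ 16012.3 km; running total=46046.6 km
Leg 4 bearing: y=sinΔλ·cosφ2=-0.34221422, x=cosφ1·sinφ2-sinφ1·cosφ2·cosΔλ=0.47785036; θ=atan2(y, x)=-35.6085° <0 so +360° → 324.3915° ≈ 324.4°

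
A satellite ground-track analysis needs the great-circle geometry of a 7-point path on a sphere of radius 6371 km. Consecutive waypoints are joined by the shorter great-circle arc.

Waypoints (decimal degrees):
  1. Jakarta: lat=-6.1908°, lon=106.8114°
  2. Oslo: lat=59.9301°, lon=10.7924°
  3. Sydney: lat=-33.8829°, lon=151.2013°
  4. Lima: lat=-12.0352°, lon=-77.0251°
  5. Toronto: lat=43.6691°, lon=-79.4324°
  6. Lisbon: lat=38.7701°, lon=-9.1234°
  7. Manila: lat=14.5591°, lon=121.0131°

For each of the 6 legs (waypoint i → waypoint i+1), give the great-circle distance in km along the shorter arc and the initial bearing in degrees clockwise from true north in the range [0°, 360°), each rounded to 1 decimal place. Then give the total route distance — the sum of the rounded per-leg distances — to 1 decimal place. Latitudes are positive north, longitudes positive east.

Leg 1: φ1=-0.1080498, φ2=1.0459776, Δφ=1.1540274, Δλ=-1.6758477 rad; a=sin²(Δφ/2)+cosφ1·cosφ2·sin²(Δλ/2)=0.5727797831; c=2·atan2(√a, √(1-a))=1.716874866; dist=6371·c=10938.210 ≈ 10938.2 km; running total=10938.2 km
Leg 1 bearing: y=sinΔλ·cosφ2=-0.49829393, x=cosφ1·sinφ2-sinφ1·cosφ2·cosΔλ=0.85470204; θ=atan2(y, x)=-30.2423° <0 so +360° → 329.7577° ≈ 329.8°
Leg 2: φ1=1.0459776, φ2=-0.5913682, Δφ=-1.6373457, Δλ=2.4505976 rad; a=sin²(Δφ/2)+cosφ1·cosφ2·sin²(Δλ/2)=0.9015075353; c=2·atan2(√a, √(1-a))=2.503133632; dist=6371·c=15947.464 ≈ 15947.5 km; running total=26885.7 km
Leg 2 bearing: y=sinΔλ·cosφ2=0.52907646, x=cosφ1·sinφ2-sinφ1·cosφ2·cosΔλ=0.27430804; θ=atan2(y, x)=62.5948° ≈ 62.6°
Leg 3: φ1=-0.5913682, φ2=-0.2100539, Δφ=0.3813143, Δλ=-3.9833021 rad; a=sin²(Δφ/2)+cosφ1·cosφ2·sin²(Δλ/2)=0.7123271450; c=2·atan2(√a, √(1-a))=2.009376328; dist=6371·c=12801.737 ≈ 12801.7 km; running total=39687.4 km
Leg 3 bearing: y=sinΔλ·cosφ2=0.72939049, x=cosφ1·sinφ2-sinφ1·cosφ2·cosΔλ=-0.53633781; θ=atan2(y, x)=126.3279° ≈ 126.3°
Leg 4: φ1=-0.2100539, φ2=0.7621696, Δφ=0.9722234, Δλ=-0.0420153 rad; a=sin²(Δφ/2)+cosφ1·cosφ2·sin²(Δλ/2)=0.2185801381; c=2·atan2(√a, √(1-a))=0.972978961; dist=6371·c=6198.849 ≈ 6198.8 km; running total=45886.2 km
Leg 4 bearing: y=sinΔλ·cosφ2=-0.03038240, x=cosφ1·sinφ2-sinφ1·cosφ2·cosΔλ=0.82600748; θ=atan2(y, x)=-2.1065° <0 so +360° → 357.8935° ≈ 357.9°
Leg 5: φ1=0.7621696, φ2=0.6766659, Δφ=-0.0855037, Δλ=1.2271235 rad; a=sin²(Δφ/2)+cosφ1·cosφ2·sin²(Δλ/2)=0.1887950143; c=2·atan2(√a, √(1-a))=0.898978297; dist=6371·c=5727.391 ≈ 5727.4 km; running total=51613.6 km
Leg 5 bearing: y=sinΔλ·cosφ2=0.73407277, x=cosφ1·sinφ2-sinφ1·cosφ2·cosΔλ=0.27155662; θ=atan2(y, x)=69.6990° ≈ 69.7°
Leg 6: φ1=0.6766659, φ2=0.2541042, Δφ=-0.4225617, Δλ=2.2713104 rad; a=sin²(Δφ/2)+cosφ1·cosφ2·sin²(Δλ/2)=0.6645147380; c=2·atan2(√a, √(1-a))=1.906071968; dist=6371·c=12143.585 ≈ 12143.6 km; running total=63757.2 km
Leg 6 bearing: y=sinΔλ·cosφ2=0.73996159, x=cosφ1·sinφ2-sinφ1·cosφ2·cosΔλ=0.58668257; θ=atan2(y, x)=51.5907° ≈ 51.6°

Leg 1: dist=10938.2 km, bearing=329.8°
Leg 2: dist=15947.5 km, bearing=62.6°
Leg 3: dist=12801.7 km, bearing=126.3°
Leg 4: dist=6198.8 km, bearing=357.9°
Leg 5: dist=5727.4 km, bearing=69.7°
Leg 6: dist=12143.6 km, bearing=51.6°
Total: 63757.2 km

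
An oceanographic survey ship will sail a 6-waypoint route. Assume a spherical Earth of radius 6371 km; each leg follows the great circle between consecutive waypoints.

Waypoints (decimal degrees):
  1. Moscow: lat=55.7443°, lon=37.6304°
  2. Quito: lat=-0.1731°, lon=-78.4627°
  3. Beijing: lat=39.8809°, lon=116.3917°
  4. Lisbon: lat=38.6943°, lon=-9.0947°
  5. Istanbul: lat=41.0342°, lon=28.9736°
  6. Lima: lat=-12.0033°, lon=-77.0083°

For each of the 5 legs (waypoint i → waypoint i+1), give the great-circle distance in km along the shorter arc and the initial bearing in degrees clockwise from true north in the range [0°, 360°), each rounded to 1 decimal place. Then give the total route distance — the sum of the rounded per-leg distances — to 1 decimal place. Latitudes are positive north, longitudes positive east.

Leg 1: dist=11617.8 km, bearing=291.9°
Leg 2: dist=15349.9 km, bearing=342.9°
Leg 3: dist=9668.7 km, bearing=320.5°
Leg 4: dist=3233.7 km, bearing=73.1°
Leg 5: dist=12215.6 km, bearing=271.2°
Total: 52085.7 km

Leg 1: φ1=0.9729216, φ2=-0.0030212, Δφ=-0.9759427, Δλ=-2.0262068 rad; a=sin²(Δφ/2)+cosφ1·cosφ2·sin²(Δλ/2)=0.6250355966; c=2·atan2(√a, √(1-a))=1.823550111; dist=6371·c=11617.838 ≈ 11617.8 km; running total=11617.8 km
Leg 1 bearing: y=sinΔλ·cosφ2=-0.89807645, x=cosφ1·sinφ2-sinφ1·cosφ2·cosΔλ=0.36183295; θ=atan2(y, x)=-68.0556° <0 so +360° → 291.9444° ≈ 291.9°
Leg 2: φ1=-0.0030212, φ2=0.6960530, Δφ=0.6990742, Δλ=3.4008508 rad; a=sin²(Δφ/2)+cosφ1·cosφ2·sin²(Δλ/2)=0.8718336110; c=2·atan2(√a, √(1-a))=2.409335416; dist=6371·c=15349.876 ≈ 15349.9 km; running total=26967.7 km
Leg 2 bearing: y=sinΔλ·cosφ2=-0.19672803, x=cosφ1·sinφ2-sinφ1·cosφ2·cosΔλ=0.63895003; θ=atan2(y, x)=-17.1132° <0 so +360° → 342.8868° ≈ 342.9°
Leg 3: φ1=0.6960530, φ2=0.6753429, Δφ=-0.0207101, Δλ=-2.1901508 rad; a=sin²(Δφ/2)+cosφ1·cosφ2·sin²(Δλ/2)=0.4734173957; c=2·atan2(√a, √(1-a))=1.517606041; dist=6371·c=9668.668 ≈ 9668.7 km; running total=36636.4 km
Leg 3 bearing: y=sinΔλ·cosφ2=-0.63551871, x=cosφ1·sinφ2-sinφ1·cosφ2·cosΔλ=0.77025284; θ=atan2(y, x)=-39.5253° <0 so +360° → 320.4747° ≈ 320.5°
Leg 4: φ1=0.6753429, φ2=0.7161819, Δφ=0.0408390, Δλ=0.6644172 rad; a=sin²(Δφ/2)+cosφ1·cosφ2·sin²(Δλ/2)=0.0630363227; c=2·atan2(√a, √(1-a))=0.507571740; dist=6371·c=3233.740 ≈ 3233.7 km; running total=39870.1 km
Leg 4 bearing: y=sinΔλ·cosφ2=0.46511268, x=cosφ1·sinφ2-sinφ1·cosφ2·cosΔλ=0.14114239; θ=atan2(y, x)=73.1191° ≈ 73.1°
Leg 5: φ1=0.7161819, φ2=-0.2094971, Δφ=-0.9256790, Δλ=-1.8497331 rad; a=sin²(Δφ/2)+cosφ1·cosφ2·sin²(Δλ/2)=0.6698405381; c=2·atan2(√a, √(1-a))=1.917374118; dist=6371·c=12215.591 ≈ 12215.6 km; running total=52085.7 km
Leg 5 bearing: y=sinΔλ·cosφ2=-0.94032943, x=cosφ1·sinφ2-sinφ1·cosφ2·cosΔλ=0.01993297; θ=atan2(y, x)=-88.7856° <0 so +360° → 271.2144° ≈ 271.2°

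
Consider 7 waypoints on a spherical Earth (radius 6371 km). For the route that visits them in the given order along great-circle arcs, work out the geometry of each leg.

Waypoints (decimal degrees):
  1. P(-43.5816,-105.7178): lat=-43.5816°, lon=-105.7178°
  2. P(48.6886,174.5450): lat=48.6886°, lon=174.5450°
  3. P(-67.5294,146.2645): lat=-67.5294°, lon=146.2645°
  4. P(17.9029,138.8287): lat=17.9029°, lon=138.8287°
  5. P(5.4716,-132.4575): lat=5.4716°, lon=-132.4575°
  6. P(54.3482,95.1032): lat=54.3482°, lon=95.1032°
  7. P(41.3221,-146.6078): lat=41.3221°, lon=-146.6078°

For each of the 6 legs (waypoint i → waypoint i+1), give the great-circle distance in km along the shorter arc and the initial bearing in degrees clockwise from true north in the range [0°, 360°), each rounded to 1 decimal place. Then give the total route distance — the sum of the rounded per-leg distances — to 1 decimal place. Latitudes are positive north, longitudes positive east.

Leg 1: φ1=-0.7606424, φ2=0.8497764, Δφ=1.6104188, Δλ=4.8915086 rad; a=sin²(Δφ/2)+cosφ1·cosφ2·sin²(Δλ/2)=0.7163109041; c=2·atan2(√a, √(1-a))=2.018195111; dist=6371·c=12857.921 ≈ 12857.9 km; running total=12857.9 km
Leg 1 bearing: y=sinΔλ·cosφ2=-0.64958932, x=cosφ1·sinφ2-sinφ1·cosφ2·cosΔλ=0.62519764; θ=atan2(y, x)=-46.0962° <0 so +360° → 313.9038° ≈ 313.9°
Leg 2: φ1=0.8497764, φ2=-1.1786104, Δφ=-2.0283868, Δλ=-0.4935878 rad; a=sin²(Δφ/2)+cosφ1·cosφ2·sin²(Δλ/2)=0.7359522400; c=2·atan2(√a, √(1-a))=2.062245992; dist=6371·c=13138.569 ≈ 13138.6 km; running total=25996.5 km
Leg 2 bearing: y=sinΔλ·cosφ2=-0.18108639, x=cosφ1·sinφ2-sinφ1·cosφ2·cosΔλ=-0.86285218; θ=atan2(y, x)=-168.1474° <0 so +360° → 191.8526° ≈ 191.9°
Leg 3: φ1=-1.1786104, φ2=0.3124646, Δφ=1.4910749, Δλ=-0.1297792 rad; a=sin²(Δφ/2)+cosφ1·cosφ2·sin²(Δλ/2)=0.4617107853; c=2·atan2(√a, √(1-a))=1.494142853; dist=6371·c=9519.184 ≈ 9519.2 km; running total=35515.7 km
Leg 3 bearing: y=sinΔλ·cosφ2=-0.12314876, x=cosφ1·sinφ2-sinφ1·cosφ2·cosΔλ=0.98942919; θ=atan2(y, x)=-7.0948° <0 so +360° → 352.9052° ≈ 352.9°
Leg 4: φ1=0.3124646, φ2=0.0954974, Δφ=-0.2169671, Δλ=-4.7348374 rad; a=sin²(Δφ/2)+cosφ1·cosφ2·sin²(Δλ/2)=0.4747129516; c=2·atan2(√a, √(1-a))=1.520200646; dist=6371·c=9685.198 ≈ 9685.2 km; running total=45200.9 km
Leg 4 bearing: y=sinΔλ·cosφ2=0.99519278, x=cosφ1·sinφ2-sinφ1·cosφ2·cosΔλ=0.08386654; θ=atan2(y, x)=85.1830° ≈ 85.2°
Leg 5: φ1=0.0954974, φ2=0.9485550, Δφ=0.8530576, Δλ=3.9716835 rad; a=sin²(Δφ/2)+cosφ1·cosφ2·sin²(Δλ/2)=0.6570222984; c=2·atan2(√a, √(1-a))=1.890246499; dist=6371·c=12042.760 ≈ 12042.8 km; running total=57243.7 km
Leg 5 bearing: y=sinΔλ·cosφ2=-0.43014480, x=cosφ1·sinφ2-sinφ1·cosφ2·cosΔλ=0.84637547; θ=atan2(y, x)=-26.9406° <0 so +360° → 333.0594° ≈ 333.1°
Leg 6: φ1=0.9485550, φ2=0.7212067, Δφ=-0.2273483, Δλ=-4.2186528 rad; a=sin²(Δφ/2)+cosφ1·cosφ2·sin²(Δλ/2)=0.3354568813; c=2·atan2(√a, √(1-a))=1.235460576; dist=6371·c=7871.119 ≈ 7871.1 km; running total=65114.8 km
Leg 6 bearing: y=sinΔλ·cosφ2=0.66131520, x=cosφ1·sinφ2-sinφ1·cosφ2·cosΔλ=0.67406561; θ=atan2(y, x)=44.4529° ≈ 44.5°

Leg 1: dist=12857.9 km, bearing=313.9°
Leg 2: dist=13138.6 km, bearing=191.9°
Leg 3: dist=9519.2 km, bearing=352.9°
Leg 4: dist=9685.2 km, bearing=85.2°
Leg 5: dist=12042.8 km, bearing=333.1°
Leg 6: dist=7871.1 km, bearing=44.5°
Total: 65114.8 km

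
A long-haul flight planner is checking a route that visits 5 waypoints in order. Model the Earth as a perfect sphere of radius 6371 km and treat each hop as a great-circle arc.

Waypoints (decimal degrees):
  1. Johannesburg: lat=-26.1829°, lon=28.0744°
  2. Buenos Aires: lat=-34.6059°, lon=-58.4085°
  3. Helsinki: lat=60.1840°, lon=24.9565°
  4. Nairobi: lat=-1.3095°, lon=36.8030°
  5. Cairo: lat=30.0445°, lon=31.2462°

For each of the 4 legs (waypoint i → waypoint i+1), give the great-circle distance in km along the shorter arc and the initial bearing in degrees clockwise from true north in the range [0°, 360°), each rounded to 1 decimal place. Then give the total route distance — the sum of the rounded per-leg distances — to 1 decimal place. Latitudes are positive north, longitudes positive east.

Leg 1: φ1=-0.4569778, φ2=-0.6039869, Δφ=-0.1470091, Δλ=-1.5094114 rad; a=sin²(Δφ/2)+cosφ1·cosφ2·sin²(Δλ/2)=0.3520482582; c=2·atan2(√a, √(1-a))=1.270395106; dist=6371·c=8093.687 ≈ 8093.7 km; running total=8093.7 km
Leg 1 bearing: y=sinΔλ·cosφ2=-0.82152765, x=cosφ1·sinφ2-sinφ1·cosφ2·cosΔλ=-0.48737403; θ=atan2(y, x)=-120.6787° <0 so +360° → 239.3213° ≈ 239.3°
Leg 2: φ1=-0.6039869, φ2=1.0504090, Δφ=1.6543959, Δλ=1.4549937 rad; a=sin²(Δφ/2)+cosφ1·cosφ2·sin²(Δλ/2)=0.7227319013; c=2·atan2(√a, √(1-a))=2.032488563; dist=6371·c=12948.985 ≈ 12949.0 km; running total=21042.7 km
Leg 2 bearing: y=sinΔλ·cosφ2=0.49388610, x=cosφ1·sinφ2-sinφ1·cosφ2·cosΔλ=0.74675198; θ=atan2(y, x)=33.4798° ≈ 33.5°
Leg 3: φ1=1.0504090, φ2=-0.0228551, Δφ=-1.0732640, Δλ=0.2067604 rad; a=sin²(Δφ/2)+cosφ1·cosφ2·sin²(Δλ/2)=0.2666644685; c=2·atan2(√a, √(1-a))=1.085273234; dist=6371·c=6914.276 ≈ 6914.3 km; running total=27957.0 km
Leg 3 bearing: y=sinΔλ·cosφ2=0.20523680, x=cosφ1·sinφ2-sinφ1·cosφ2·cosΔλ=-0.86028831; θ=atan2(y, x)=166.5819° ≈ 166.6°
Leg 4: φ1=-0.0228551, φ2=0.5243754, Δφ=0.5472305, Δλ=-0.0969845 rad; a=sin²(Δφ/2)+cosφ1·cosφ2·sin²(Δλ/2)=0.0750490077; c=2·atan2(√a, √(1-a))=0.554997069; dist=6371·c=3535.886 ≈ 3535.9 km; running total=31492.9 km
Leg 4 bearing: y=sinΔλ·cosφ2=-0.08382177, x=cosφ1·sinφ2-sinφ1·cosφ2·cosΔλ=0.52023123; θ=atan2(y, x)=-9.1531° <0 so +360° → 350.8469° ≈ 350.8°

Leg 1: dist=8093.7 km, bearing=239.3°
Leg 2: dist=12949.0 km, bearing=33.5°
Leg 3: dist=6914.3 km, bearing=166.6°
Leg 4: dist=3535.9 km, bearing=350.8°
Total: 31492.9 km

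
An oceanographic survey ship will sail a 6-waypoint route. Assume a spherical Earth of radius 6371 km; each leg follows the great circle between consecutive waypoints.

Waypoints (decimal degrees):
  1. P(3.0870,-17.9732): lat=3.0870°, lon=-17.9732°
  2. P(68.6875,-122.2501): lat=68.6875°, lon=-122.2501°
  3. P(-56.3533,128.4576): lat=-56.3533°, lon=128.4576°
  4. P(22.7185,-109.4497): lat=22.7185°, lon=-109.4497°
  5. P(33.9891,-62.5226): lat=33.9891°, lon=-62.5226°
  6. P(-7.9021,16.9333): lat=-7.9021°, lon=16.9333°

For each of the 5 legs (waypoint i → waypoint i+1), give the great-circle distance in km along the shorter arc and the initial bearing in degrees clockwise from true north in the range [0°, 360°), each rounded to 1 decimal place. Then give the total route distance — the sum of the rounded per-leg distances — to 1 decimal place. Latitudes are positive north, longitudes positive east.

Leg 1: dist=10258.2 km, bearing=339.4°
Leg 2: dist=16385.6 km, bearing=255.8°
Leg 3: dist=14052.0 km, bearing=103.9°
Leg 4: dist=4716.9 km, bearing=63.9°
Leg 5: dist=9539.3 km, bearing=102.5°
Total: 54952.0 km

Leg 1: φ1=0.0538783, φ2=1.1988230, Δφ=1.1449447, Δλ=-1.8199752 rad; a=sin²(Δφ/2)+cosφ1·cosφ2·sin²(Δλ/2)=0.5196657174; c=2·atan2(√a, √(1-a))=1.610137909; dist=6371·c=10258.189 ≈ 10258.2 km; running total=10258.2 km
Leg 1 bearing: y=sinΔλ·cosφ2=-0.35222928, x=cosφ1·sinφ2-sinφ1·cosφ2·cosΔλ=0.93508693; θ=atan2(y, x)=-20.6404° <0 so +360° → 339.3596° ≈ 339.4°
Leg 2: φ1=1.1988230, φ2=-0.9835506, Δφ=-2.1823737, Δλ=4.3756748 rad; a=sin²(Δφ/2)+cosφ1·cosφ2·sin²(Δλ/2)=0.9210360717; c=2·atan2(√a, √(1-a))=2.571909926; dist=6371·c=16385.638 ≈ 16385.6 km; running total=26643.8 km
Leg 2 bearing: y=sinΔλ·cosφ2=-0.52295664, x=cosφ1·sinφ2-sinφ1·cosφ2·cosΔλ=-0.13202598; θ=atan2(y, x)=-104.1689° <0 so +360° → 255.8311° ≈ 255.8°
Leg 3: φ1=-0.9835506, φ2=0.3965126, Δφ=1.3800633, Δλ=-4.1522657 rad; a=sin²(Δφ/2)+cosφ1·cosφ2·sin²(Δλ/2)=0.7965180639; c=2·atan2(√a, √(1-a))=2.205620718; dist=6371·c=14052.010 ≈ 14052.0 km; running total=40695.8 km
Leg 3 bearing: y=sinΔλ·cosφ2=0.78145909, x=cosφ1·sinφ2-sinφ1·cosφ2·cosΔλ=-0.19398413; θ=atan2(y, x)=103.9409° ≈ 103.9°
Leg 4: φ1=0.3965126, φ2=0.5932217, Δφ=0.1967091, Δλ=0.8190324 rad; a=sin²(Δφ/2)+cosφ1·cosφ2·sin²(Δλ/2)=0.1308928067; c=2·atan2(√a, √(1-a))=0.740376871; dist=6371·c=4716.941 ≈ 4716.9 km; running total=45412.7 km
Leg 4 bearing: y=sinΔλ·cosφ2=0.60567752, x=cosφ1·sinφ2-sinφ1·cosφ2·cosΔλ=0.29697519; θ=atan2(y, x)=63.8804° ≈ 63.9°
Leg 5: φ1=0.5932217, φ2=-0.1379177, Δφ=-0.7311394, Δλ=1.3867671 rad; a=sin²(Δφ/2)+cosφ1·cosφ2·sin²(Δλ/2)=0.4632852158; c=2·atan2(√a, √(1-a))=1.497300610; dist=6371·c=9539.302 ≈ 9539.3 km; running total=54952.0 km
Leg 5 bearing: y=sinΔλ·cosφ2=0.97377912, x=cosφ1·sinφ2-sinφ1·cosφ2·cosΔλ=-0.21531914; θ=atan2(y, x)=102.4685° ≈ 102.5°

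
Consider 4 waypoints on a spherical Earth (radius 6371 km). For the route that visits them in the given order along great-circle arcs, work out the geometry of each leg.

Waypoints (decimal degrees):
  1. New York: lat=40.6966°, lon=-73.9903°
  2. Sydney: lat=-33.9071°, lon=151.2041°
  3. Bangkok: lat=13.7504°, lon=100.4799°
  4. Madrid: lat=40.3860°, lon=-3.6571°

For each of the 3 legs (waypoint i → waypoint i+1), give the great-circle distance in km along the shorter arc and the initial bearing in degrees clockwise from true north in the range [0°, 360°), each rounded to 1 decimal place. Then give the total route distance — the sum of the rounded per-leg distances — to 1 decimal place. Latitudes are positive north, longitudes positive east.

Leg 1: dist=15992.1 km, bearing=266.0°
Leg 2: dist=7539.7 km, bearing=305.7°
Leg 3: dist=10177.6 km, bearing=312.4°
Total: 33709.4 km

Leg 1: φ1=0.7102897, φ2=-0.5917905, Δφ=-1.3020802, Δλ=3.9303837 rad; a=sin²(Δφ/2)+cosφ1·cosφ2·sin²(Δλ/2)=0.9035873514; c=2·atan2(√a, √(1-a))=2.510146556; dist=6371·c=15992.144 ≈ 15992.1 km; running total=15992.1 km
Leg 1 bearing: y=sinΔλ·cosφ2=-0.58884622, x=cosφ1·sinφ2-sinφ1·cosφ2·cosΔλ=-0.04158277; θ=atan2(y, x)=-94.0394° <0 so +360° → 265.9606° ≈ 266.0°
Leg 2: φ1=-0.5917905, φ2=0.2399898, Δφ=0.8317803, Δλ=-0.8853043 rad; a=sin²(Δφ/2)+cosφ1·cosφ2·sin²(Δλ/2)=0.3111276364; c=2·atan2(√a, √(1-a))=1.183436981; dist=6371·c=7539.677 ≈ 7539.7 km; running total=23531.8 km
Leg 2 bearing: y=sinΔλ·cosφ2=-0.75192205, x=cosφ1·sinφ2-sinφ1·cosφ2·cosΔλ=0.54029820; θ=atan2(y, x)=-54.3006° <0 so +360° → 305.6994° ≈ 305.7°
Leg 3: φ1=0.2399898, φ2=0.7048687, Δφ=0.4648789, Δλ=-1.8175335 rad; a=sin²(Δφ/2)+cosφ1·cosφ2·sin²(Δλ/2)=0.5133484394; c=2·atan2(√a, √(1-a))=1.597496378; dist=6371·c=10177.649 ≈ 10177.6 km; running total=33709.4 km
Leg 3 bearing: y=sinΔλ·cosφ2=-0.73862828, x=cosφ1·sinφ2-sinφ1·cosφ2·cosΔλ=0.67358410; θ=atan2(y, x)=-47.6371° <0 so +360° → 312.3629° ≈ 312.4°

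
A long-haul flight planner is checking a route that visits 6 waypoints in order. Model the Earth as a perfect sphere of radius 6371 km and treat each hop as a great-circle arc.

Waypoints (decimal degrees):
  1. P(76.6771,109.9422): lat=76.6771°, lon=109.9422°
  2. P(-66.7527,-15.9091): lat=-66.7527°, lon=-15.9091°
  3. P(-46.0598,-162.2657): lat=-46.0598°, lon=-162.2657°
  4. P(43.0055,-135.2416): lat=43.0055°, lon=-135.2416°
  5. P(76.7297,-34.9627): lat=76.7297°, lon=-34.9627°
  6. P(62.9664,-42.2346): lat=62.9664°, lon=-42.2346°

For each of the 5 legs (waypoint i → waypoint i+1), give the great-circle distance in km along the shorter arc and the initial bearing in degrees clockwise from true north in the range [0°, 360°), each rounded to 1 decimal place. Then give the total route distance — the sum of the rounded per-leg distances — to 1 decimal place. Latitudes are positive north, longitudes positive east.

Leg 1: dist=17938.6 km, bearing=272.4°
Leg 2: dist=7150.3 km, bearing=205.3°
Leg 3: dist=10256.7 km, bearing=19.4°
Leg 4: dist=5633.3 km, bearing=17.0°
Leg 5: dist=1552.7 km, bearing=193.8°
Total: 42531.6 km

Leg 1: φ1=1.3382679, φ2=-1.1650544, Δφ=-2.5033223, Δλ=-2.1965196 rad; a=sin²(Δφ/2)+cosφ1·cosφ2·sin²(Δλ/2)=0.9736760869; c=2·atan2(√a, √(1-a))=2.815658950; dist=6371·c=17938.563 ≈ 17938.6 km; running total=17938.6 km
Leg 1 bearing: y=sinΔλ·cosφ2=-0.31992049, x=cosφ1·sinφ2-sinφ1·cosφ2·cosΔλ=0.01321883; θ=atan2(y, x)=-87.6339° <0 so +360° → 272.3661° ≈ 272.4°
Leg 2: φ1=-1.1650544, φ2=-0.8038952, Δφ=0.3611592, Δλ=-2.5544046 rad; a=sin²(Δφ/2)+cosφ1·cosφ2·sin²(Δλ/2)=0.2832039853; c=2·atan2(√a, √(1-a))=1.122321124; dist=6371·c=7150.308 ≈ 7150.3 km; running total=25088.9 km
Leg 2 bearing: y=sinΔλ·cosφ2=-0.38444007, x=cosφ1·sinφ2-sinφ1·cosφ2·cosΔλ=-0.81498698; θ=atan2(y, x)=-154.7461° <0 so +360° → 205.2539° ≈ 205.3°
Leg 3: φ1=-0.8038952, φ2=0.7505876, Δφ=1.5544827, Δλ=0.4716595 rad; a=sin²(Δφ/2)+cosφ1·cosφ2·sin²(Δλ/2)=0.5195461977; c=2·atan2(√a, √(1-a))=1.609898686; dist=6371·c=10256.665 ≈ 10256.7 km; running total=35345.6 km
Leg 3 bearing: y=sinΔλ·cosφ2=0.33227195, x=cosφ1·sinφ2-sinφ1·cosφ2·cosΔλ=0.94237314; θ=atan2(y, x)=19.4222° ≈ 19.4°
Leg 4: φ1=0.7505876, φ2=1.3391859, Δφ=0.5885983, Δλ=1.7501970 rad; a=sin²(Δφ/2)+cosφ1·cosφ2·sin²(Δλ/2)=0.1830488114; c=2·atan2(√a, √(1-a))=0.884207827; dist=6371·c=5633.288 ≈ 5633.3 km; running total=40978.9 km
Leg 4 bearing: y=sinΔλ·cosφ2=0.22586123, x=cosφ1·sinφ2-sinφ1·cosφ2·cosΔλ=0.73969891; θ=atan2(y, x)=16.9796° ≈ 17.0°
Leg 5: φ1=1.3391859, φ2=1.0989710, Δφ=-0.2402149, Δλ=-0.1269186 rad; a=sin²(Δφ/2)+cosφ1·cosφ2·sin²(Δλ/2)=0.0147761521; c=2·atan2(√a, √(1-a))=0.243717126; dist=6371·c=1552.722 ≈ 1552.7 km; running total=42531.6 km
Leg 5 bearing: y=sinΔλ·cosφ2=-0.05753140, x=cosφ1·sinφ2-sinφ1·cosφ2·cosΔλ=-0.23435317; θ=atan2(y, x)=-166.2072° <0 so +360° → 193.7928° ≈ 193.8°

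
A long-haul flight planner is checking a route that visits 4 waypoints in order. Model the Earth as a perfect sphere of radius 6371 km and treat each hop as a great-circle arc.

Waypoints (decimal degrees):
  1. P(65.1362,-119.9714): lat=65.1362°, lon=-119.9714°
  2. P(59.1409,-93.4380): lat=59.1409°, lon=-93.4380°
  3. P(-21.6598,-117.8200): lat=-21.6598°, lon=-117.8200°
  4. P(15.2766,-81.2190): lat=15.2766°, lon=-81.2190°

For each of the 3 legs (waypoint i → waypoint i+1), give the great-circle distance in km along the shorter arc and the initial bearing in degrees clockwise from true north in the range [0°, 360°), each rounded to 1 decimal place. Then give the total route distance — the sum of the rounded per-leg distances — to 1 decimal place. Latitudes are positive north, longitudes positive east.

Leg 1: φ1=1.1368412, φ2=1.0322034, Δφ=-0.1046377, Δλ=0.4630952 rad; a=sin²(Δφ/2)+cosφ1·cosφ2·sin²(Δλ/2)=0.0140924436; c=2·atan2(√a, √(1-a))=0.237984409; dist=6371·c=1516.199 ≈ 1516.2 km; running total=1516.2 km
Leg 1 bearing: y=sinΔλ·cosφ2=0.22913517, x=cosφ1·sinφ2-sinφ1·cosφ2·cosΔλ=-0.05542977; θ=atan2(y, x)=103.5991° ≈ 103.6°
Leg 2: φ1=1.0322034, φ2=-0.3780348, Δφ=-1.4102383, Δλ=-0.4255462 rad; a=sin²(Δφ/2)+cosφ1·cosφ2·sin²(Δλ/2)=0.4413235813; c=2·atan2(√a, √(1-a))=1.453172448; dist=6371·c=9258.162 ≈ 9258.2 km; running total=10774.4 km
Leg 2 bearing: y=sinΔλ·cosφ2=-0.38366994, x=cosφ1·sinφ2-sinφ1·cosφ2·cosΔλ=-0.91598346; θ=atan2(y, x)=-157.2731° <0 so +360° → 202.7269° ≈ 202.7°
Leg 3: φ1=-0.3780348, φ2=0.2666270, Δφ=0.6446618, Δλ=0.6388080 rad; a=sin²(Δφ/2)+cosφ1·cosφ2·sin²(Δλ/2)=0.1887453140; c=2·atan2(√a, √(1-a))=0.898851292; dist=6371·c=5726.582 ≈ 5726.6 km; running total=16501.0 km
Leg 3 bearing: y=sinΔλ·cosφ2=0.57517085, x=cosφ1·sinφ2-sinφ1·cosφ2·cosΔλ=0.53071704; θ=atan2(y, x)=47.3019° ≈ 47.3°

Leg 1: dist=1516.2 km, bearing=103.6°
Leg 2: dist=9258.2 km, bearing=202.7°
Leg 3: dist=5726.6 km, bearing=47.3°
Total: 16501.0 km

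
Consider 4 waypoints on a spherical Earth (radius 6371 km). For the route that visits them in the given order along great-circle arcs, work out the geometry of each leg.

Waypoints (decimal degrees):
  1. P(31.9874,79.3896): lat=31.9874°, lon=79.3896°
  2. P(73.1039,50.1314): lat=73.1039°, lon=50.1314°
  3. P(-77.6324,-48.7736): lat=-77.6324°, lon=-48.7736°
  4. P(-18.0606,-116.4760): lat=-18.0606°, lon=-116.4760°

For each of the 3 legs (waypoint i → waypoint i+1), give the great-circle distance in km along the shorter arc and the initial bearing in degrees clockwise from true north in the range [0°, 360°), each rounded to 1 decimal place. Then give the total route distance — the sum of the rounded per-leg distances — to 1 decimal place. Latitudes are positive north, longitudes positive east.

Leg 1: dist=4868.8 km, bearing=348.2°
Leg 2: dist=17878.0 km, bearing=220.0°
Leg 3: dist=7523.5 km, bearing=288.0°
Total: 30270.3 km

Leg 1: φ1=0.5582854, φ2=1.2759038, Δφ=0.7176183, Δλ=-0.5106519 rad; a=sin²(Δφ/2)+cosφ1·cosφ2·sin²(Δλ/2)=0.1390369768; c=2·atan2(√a, √(1-a))=0.764214610; dist=6371·c=4868.811 ≈ 4868.8 km; running total=4868.8 km
Leg 1 bearing: y=sinΔλ·cosφ2=-0.14204773, x=cosφ1·sinφ2-sinφ1·cosφ2·cosΔλ=0.67723351; θ=atan2(y, x)=-11.8459° <0 so +360° → 348.1541° ≈ 348.2°
Leg 2: φ1=1.2759038, φ2=-1.3549410, Δφ=-2.6308447, Δλ=-1.7262179 rad; a=sin²(Δφ/2)+cosφ1·cosφ2·sin²(Δλ/2)=0.9721323397; c=2·atan2(√a, √(1-a))=2.806149979; dist=6371·c=17877.982 ≈ 17878.0 km; running total=22746.8 km
Leg 2 bearing: y=sinΔλ·cosφ2=-0.21160131, x=cosφ1·sinφ2-sinφ1·cosφ2·cosΔλ=-0.25216879; θ=atan2(y, x)=-139.9991° <0 so +360° → 220.0009° ≈ 220.0°
Leg 3: φ1=-1.3549410, φ2=-0.3152169, Δφ=1.0397241, Δλ=-1.1816298 rad; a=sin²(Δφ/2)+cosφ1·cosφ2·sin²(Δλ/2)=0.3099555142; c=2·atan2(√a, √(1-a))=1.180903841; dist=6371·c=7523.538 ≈ 7523.5 km; running total=30270.3 km
Leg 3 bearing: y=sinΔλ·cosφ2=-0.87963896, x=cosφ1·sinφ2-sinφ1·cosφ2·cosΔλ=0.28595048; θ=atan2(y, x)=-71.9918° <0 so +360° → 288.0082° ≈ 288.0°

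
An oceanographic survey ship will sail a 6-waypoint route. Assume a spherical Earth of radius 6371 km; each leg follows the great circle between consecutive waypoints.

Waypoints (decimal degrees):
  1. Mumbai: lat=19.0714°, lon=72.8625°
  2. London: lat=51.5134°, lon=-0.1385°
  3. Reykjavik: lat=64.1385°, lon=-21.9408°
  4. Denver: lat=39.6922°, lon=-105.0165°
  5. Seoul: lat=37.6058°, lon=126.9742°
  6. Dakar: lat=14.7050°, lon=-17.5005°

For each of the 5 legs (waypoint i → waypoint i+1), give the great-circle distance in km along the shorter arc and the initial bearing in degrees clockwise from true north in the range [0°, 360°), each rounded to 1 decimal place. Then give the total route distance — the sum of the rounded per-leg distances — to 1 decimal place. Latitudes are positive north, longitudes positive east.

Leg 1: φ1=0.3328587, φ2=0.8990784, Δφ=0.5662197, Δλ=-1.2741078 rad; a=sin²(Δφ/2)+cosφ1·cosφ2·sin²(Δλ/2)=0.2861414255; c=2·atan2(√a, √(1-a))=1.128830585; dist=6371·c=7191.780 ≈ 7191.8 km; running total=7191.8 km
Leg 1 bearing: y=sinΔλ·cosφ2=-0.59514183, x=cosφ1·sinφ2-sinφ1·cosφ2·cosΔλ=0.68034127; θ=atan2(y, x)=-41.1784° <0 so +360° → 318.8216° ≈ 318.8°
Leg 2: φ1=0.8990784, φ2=1.1194280, Δφ=0.2203496, Δλ=-0.3805219 rad; a=sin²(Δφ/2)+cosφ1·cosφ2·sin²(Δλ/2)=0.0217980654; c=2·atan2(√a, √(1-a))=0.296366787; dist=6371·c=1888.153 ≈ 1888.2 km; running total=9080.0 km
Leg 2 bearing: y=sinΔλ·cosφ2=-0.16200588, x=cosφ1·sinφ2-sinφ1·cosφ2·cosΔλ=0.24299328; θ=atan2(y, x)=-33.6918° <0 so +360° → 326.3082° ≈ 326.3°
Leg 3: φ1=1.1194280, φ2=0.6927596, Δφ=-0.4266684, Δλ=-1.4499445 rad; a=sin²(Δφ/2)+cosφ1·cosφ2·sin²(Δλ/2)=0.1924166749; c=2·atan2(√a, √(1-a))=0.908198999; dist=6371·c=5786.136 ≈ 5786.1 km; running total=14866.1 km
Leg 3 bearing: y=sinΔλ·cosφ2=-0.76387410, x=cosφ1·sinφ2-sinφ1·cosφ2·cosΔλ=0.19510599; θ=atan2(y, x)=-75.6720° <0 so +360° → 284.3280° ≈ 284.3°
Leg 4: φ1=0.6927596, φ2=0.6563450, Δφ=-0.0364145, Δλ=4.0490015 rad; a=sin²(Δφ/2)+cosφ1·cosφ2·sin²(Δλ/2)=0.4928310658; c=2·atan2(√a, √(1-a))=1.556457967; dist=6371·c=9916.194 ≈ 9916.2 km; running total=24782.3 km
Leg 4 bearing: y=sinΔλ·cosφ2=-0.62420491, x=cosφ1·sinφ2-sinφ1·cosφ2·cosΔλ=0.78112909; θ=atan2(y, x)=-38.6286° <0 so +360° → 321.3714° ≈ 321.4°
Leg 5: φ1=0.6563450, φ2=0.2566507, Δφ=-0.3996944, Δλ=-2.5215592 rad; a=sin²(Δφ/2)+cosφ1·cosφ2·sin²(Δλ/2)=0.7343709877; c=2·atan2(√a, √(1-a))=2.058662390; dist=6371·c=13115.738 ≈ 13115.7 km; running total=37898.0 km
Leg 5 bearing: y=sinΔλ·cosφ2=-0.56203004, x=cosφ1·sinφ2-sinφ1·cosφ2·cosΔλ=0.68147135; θ=atan2(y, x)=-39.5134° <0 so +360° → 320.4866° ≈ 320.5°

Leg 1: dist=7191.8 km, bearing=318.8°
Leg 2: dist=1888.2 km, bearing=326.3°
Leg 3: dist=5786.1 km, bearing=284.3°
Leg 4: dist=9916.2 km, bearing=321.4°
Leg 5: dist=13115.7 km, bearing=320.5°
Total: 37898.0 km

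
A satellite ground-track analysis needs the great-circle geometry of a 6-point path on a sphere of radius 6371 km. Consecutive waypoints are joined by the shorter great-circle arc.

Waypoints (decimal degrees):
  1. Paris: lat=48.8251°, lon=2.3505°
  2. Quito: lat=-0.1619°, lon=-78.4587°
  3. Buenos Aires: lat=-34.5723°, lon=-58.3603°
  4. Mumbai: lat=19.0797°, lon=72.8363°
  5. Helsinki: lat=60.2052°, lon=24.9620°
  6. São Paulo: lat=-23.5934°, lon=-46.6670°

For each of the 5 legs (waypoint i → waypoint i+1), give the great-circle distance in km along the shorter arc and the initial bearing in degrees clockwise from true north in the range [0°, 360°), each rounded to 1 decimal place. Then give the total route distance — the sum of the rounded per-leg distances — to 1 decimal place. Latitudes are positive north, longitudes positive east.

Leg 1: φ1=0.8521588, φ2=-0.0028257, Δφ=-0.8549844, Δλ=-1.4103866 rad; a=sin²(Δφ/2)+cosφ1·cosφ2·sin²(Δλ/2)=0.4484861664; c=2·atan2(√a, √(1-a))=1.467585515; dist=6371·c=9349.987 ≈ 9350.0 km; running total=9350.0 km
Leg 1 bearing: y=sinΔλ·cosφ2=-0.98715798, x=cosφ1·sinφ2-sinφ1·cosφ2·cosΔλ=-0.12208364; θ=atan2(y, x)=-97.0501° <0 so +360° → 262.9499° ≈ 262.9°
Leg 2: φ1=-0.0028257, φ2=-0.6034005, Δφ=-0.6005748, Δλ=0.3507833 rad; a=sin²(Δφ/2)+cosφ1·cosφ2·sin²(Δλ/2)=0.1125657067; c=2·atan2(√a, √(1-a))=0.684289151; dist=6371·c=4359.606 ≈ 4359.6 km; running total=13709.6 km
Leg 2 bearing: y=sinΔλ·cosφ2=0.28295151, x=cosφ1·sinφ2-sinφ1·cosφ2·cosΔλ=-0.56525845; θ=atan2(y, x)=153.4088° ≈ 153.4°
Leg 3: φ1=-0.6034005, φ2=0.3330036, Δφ=0.9364041, Δλ=2.2898126 rad; a=sin²(Δφ/2)+cosφ1·cosφ2·sin²(Δλ/2)=0.8490151776; c=2·atan2(√a, √(1-a))=2.343439484; dist=6371·c=14930.053 ≈ 14930.1 km; running total=28639.7 km
Leg 3 bearing: y=sinΔλ·cosφ2=0.71111777, x=cosφ1·sinφ2-sinφ1·cosφ2·cosΔλ=-0.08405435; θ=atan2(y, x)=96.7411° ≈ 96.7°
Leg 4: φ1=0.3330036, φ2=1.0507790, Δφ=0.7177754, Δλ=-0.8355642 rad; a=sin²(Δφ/2)+cosφ1·cosφ2·sin²(Δλ/2)=0.2006700247; c=2·atan2(√a, √(1-a))=0.928969230; dist=6371·c=5918.463 ≈ 5918.5 km; running total=34558.2 km
Leg 4 bearing: y=sinΔλ·cosφ2=-0.36853477, x=cosφ1·sinφ2-sinφ1·cosφ2·cosΔλ=0.71118801; θ=atan2(y, x)=-27.3930° <0 so +360° → 332.6070° ≈ 332.6°
Leg 5: φ1=1.0507790, φ2=-0.4117825, Δφ=-1.4625615, Δλ=-1.2501619 rad; a=sin²(Δφ/2)+cosφ1·cosφ2·sin²(Δλ/2)=0.6019102718; c=2·atan2(√a, √(1-a))=1.776055137; dist=6371·c=11315.247 ≈ 11315.2 km; running total=45873.4 km
Leg 5 bearing: y=sinΔλ·cosφ2=-0.86970466, x=cosφ1·sinφ2-sinφ1·cosφ2·cosΔλ=-0.44952306; θ=atan2(y, x)=-117.3330° <0 so +360° → 242.6670° ≈ 242.7°

Leg 1: dist=9350.0 km, bearing=262.9°
Leg 2: dist=4359.6 km, bearing=153.4°
Leg 3: dist=14930.1 km, bearing=96.7°
Leg 4: dist=5918.5 km, bearing=332.6°
Leg 5: dist=11315.2 km, bearing=242.7°
Total: 45873.4 km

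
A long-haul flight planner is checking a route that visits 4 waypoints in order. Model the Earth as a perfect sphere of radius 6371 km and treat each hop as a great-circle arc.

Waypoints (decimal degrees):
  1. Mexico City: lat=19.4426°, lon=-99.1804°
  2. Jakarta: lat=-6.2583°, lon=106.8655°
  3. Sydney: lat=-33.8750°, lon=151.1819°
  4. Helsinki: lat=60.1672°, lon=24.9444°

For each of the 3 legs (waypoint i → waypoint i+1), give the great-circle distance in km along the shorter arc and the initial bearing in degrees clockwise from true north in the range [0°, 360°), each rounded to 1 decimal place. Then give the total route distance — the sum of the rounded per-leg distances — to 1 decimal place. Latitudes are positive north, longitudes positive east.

Leg 1: φ1=0.3393374, φ2=-0.1092279, Δφ=-0.4485653, Δλ=3.5961794 rad; a=sin²(Δφ/2)+cosφ1·cosφ2·sin²(Δλ/2)=0.9392229978; c=2·atan2(√a, √(1-a))=2.643396609; dist=6371·c=16841.080 ≈ 16841.1 km; running total=16841.1 km
Leg 1 bearing: y=sinΔλ·cosφ2=-0.43647430, x=cosφ1·sinφ2-sinφ1·cosφ2·cosΔλ=0.19448090; θ=atan2(y, x)=-65.9836° <0 so +360° → 294.0164° ≈ 294.0°
Leg 2: φ1=-0.1092279, φ2=-0.5912303, Δφ=-0.4820023, Δλ=0.7734671 rad; a=sin²(Δφ/2)+cosφ1·cosφ2·sin²(Δλ/2)=0.1743687426; c=2·atan2(√a, √(1-a))=0.861549360; dist=6371·c=5488.931 ≈ 5488.9 km; running total=22330.0 km
Leg 2 bearing: y=sinΔλ·cosφ2=0.58003324, x=cosφ1·sinφ2-sinφ1·cosφ2·cosΔλ=-0.48930418; θ=atan2(y, x)=130.1503° ≈ 130.2°
Leg 3: φ1=-0.5912303, φ2=1.0501157, Δφ=1.6413460, Δλ=-2.2032600 rad; a=sin²(Δφ/2)+cosφ1·cosφ2·sin²(Δλ/2)=0.8638367999; c=2·atan2(√a, √(1-a))=2.385720515; dist=6371·c=15199.425 ≈ 15199.4 km; running total=37529.4 km
Leg 3 bearing: y=sinΔλ·cosφ2=-0.40124669, x=cosφ1·sinφ2-sinφ1·cosφ2·cosΔλ=0.55632026; θ=atan2(y, x)=-35.8011° <0 so +360° → 324.1989° ≈ 324.2°

Leg 1: dist=16841.1 km, bearing=294.0°
Leg 2: dist=5488.9 km, bearing=130.2°
Leg 3: dist=15199.4 km, bearing=324.2°
Total: 37529.4 km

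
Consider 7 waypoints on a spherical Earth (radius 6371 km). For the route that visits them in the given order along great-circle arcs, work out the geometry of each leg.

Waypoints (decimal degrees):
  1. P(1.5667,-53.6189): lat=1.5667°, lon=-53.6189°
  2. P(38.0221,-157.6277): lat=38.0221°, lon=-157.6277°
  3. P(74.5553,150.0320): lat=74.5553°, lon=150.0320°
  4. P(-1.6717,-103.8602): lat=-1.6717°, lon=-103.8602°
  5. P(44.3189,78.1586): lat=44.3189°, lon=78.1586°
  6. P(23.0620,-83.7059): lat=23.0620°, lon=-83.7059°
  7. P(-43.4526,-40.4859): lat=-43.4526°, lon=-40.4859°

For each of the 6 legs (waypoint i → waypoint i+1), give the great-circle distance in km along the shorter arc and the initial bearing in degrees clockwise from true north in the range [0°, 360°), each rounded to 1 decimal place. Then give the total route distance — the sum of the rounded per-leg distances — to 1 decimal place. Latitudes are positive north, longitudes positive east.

Leg 1: φ1=0.0273441, φ2=0.6636108, Δφ=0.6362668, Δλ=-1.8152960 rad; a=sin²(Δφ/2)+cosφ1·cosφ2·sin²(Δλ/2)=0.5868923987; c=2·atan2(√a, √(1-a))=1.745467981; dist=6371·c=11120.377 ≈ 11120.4 km; running total=11120.4 km
Leg 1 bearing: y=sinΔλ·cosφ2=-0.76434371, x=cosφ1·sinφ2-sinφ1·cosφ2·cosΔλ=0.62094890; θ=atan2(y, x)=-50.9098° <0 so +360° → 309.0902° ≈ 309.1°
Leg 2: φ1=0.6636108, φ2=1.3012355, Δφ=0.6376246, Δλ=5.3696747 rad; a=sin²(Δφ/2)+cosφ1·cosφ2·sin²(Δλ/2)=0.1390513246; c=2·atan2(√a, √(1-a))=0.764256079; dist=6371·c=4869.075 ≈ 4869.1 km; running total=15989.5 km
Leg 2 bearing: y=sinΔλ·cosφ2=-0.21082380, x=cosφ1·sinφ2-sinφ1·cosφ2·cosΔλ=0.65910359; θ=atan2(y, x)=-17.7376° <0 so +360° → 342.2624° ≈ 342.3°
Leg 3: φ1=1.3012355, φ2=-0.0291767, Δφ=-1.3304121, Δλ=-4.4312548 rad; a=sin²(Δφ/2)+cosφ1·cosφ2·sin²(Δλ/2)=0.5509867985; c=2·atan2(√a, √(1-a))=1.672947487; dist=6371·c=10658.348 ≈ 10658.3 km; running total=26647.8 km
Leg 3 bearing: y=sinΔλ·cosφ2=0.96033249, x=cosφ1·sinφ2-sinφ1·cosφ2·cosΔλ=0.25954362; θ=atan2(y, x)=74.8763° ≈ 74.9°
Leg 4: φ1=-0.0291767, φ2=0.7735107, Δφ=0.8026874, Δλ=3.1768274 rad; a=sin²(Δφ/2)+cosφ1·cosφ2·sin²(Δλ/2)=0.8675476737; c=2·atan2(√a, √(1-a))=2.396603635; dist=6371·c=15268.762 ≈ 15268.8 km; running total=41916.6 km
Leg 4 bearing: y=sinΔλ·cosφ2=-0.02520389, x=cosφ1·sinφ2-sinφ1·cosφ2·cosΔλ=0.67749509; θ=atan2(y, x)=-2.1305° <0 so +360° → 357.8695° ≈ 357.9°
Leg 5: φ1=0.7735107, φ2=0.4025078, Δφ=-0.3710029, Δλ=-2.8250685 rad; a=sin²(Δφ/2)+cosφ1·cosφ2·sin²(Δλ/2)=0.6759507708; c=2·atan2(√a, √(1-a))=1.930398138; dist=6371·c=12298.567 ≈ 12298.6 km; running total=54215.2 km
Leg 5 bearing: y=sinΔλ·cosφ2=-0.28638945, x=cosφ1·sinφ2-sinφ1·cosφ2·cosΔλ=0.89114892; θ=atan2(y, x)=-17.8159° <0 so +360° → 342.1841° ≈ 342.2°
Leg 6: φ1=0.4025078, φ2=-0.7583909, Δφ=-1.1608988, Δλ=0.7543313 rad; a=sin²(Δφ/2)+cosφ1·cosφ2·sin²(Δλ/2)=0.3913367520; c=2·atan2(√a, √(1-a))=1.351721664; dist=6371·c=8611.819 ≈ 8611.8 km; running total=62827.0 km
Leg 6 bearing: y=sinΔλ·cosφ2=0.49712727, x=cosφ1·sinφ2-sinφ1·cosφ2·cosΔλ=-0.84002004; θ=atan2(y, x)=149.3828° ≈ 149.4°

Leg 1: dist=11120.4 km, bearing=309.1°
Leg 2: dist=4869.1 km, bearing=342.3°
Leg 3: dist=10658.3 km, bearing=74.9°
Leg 4: dist=15268.8 km, bearing=357.9°
Leg 5: dist=12298.6 km, bearing=342.2°
Leg 6: dist=8611.8 km, bearing=149.4°
Total: 62827.0 km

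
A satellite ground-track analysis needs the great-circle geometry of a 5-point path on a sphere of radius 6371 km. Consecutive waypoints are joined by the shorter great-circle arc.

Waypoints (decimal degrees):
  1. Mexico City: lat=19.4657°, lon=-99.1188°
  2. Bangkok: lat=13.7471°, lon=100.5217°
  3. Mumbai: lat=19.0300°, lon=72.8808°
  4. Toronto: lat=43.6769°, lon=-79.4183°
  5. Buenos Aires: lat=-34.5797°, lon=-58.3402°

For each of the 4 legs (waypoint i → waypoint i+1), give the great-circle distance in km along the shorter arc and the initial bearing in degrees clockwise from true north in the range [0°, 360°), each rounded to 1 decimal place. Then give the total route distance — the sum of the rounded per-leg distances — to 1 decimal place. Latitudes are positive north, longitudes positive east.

Leg 1: dist=15741.8 km, bearing=328.3°
Leg 2: dist=3003.0 km, bearing=285.0°
Leg 3: dist=12492.2 km, bearing=338.7°
Leg 4: dist=8960.0 km, bearing=162.5°
Total: 40197.0 km

Leg 1: φ1=0.3397406, φ2=0.2399322, Δφ=-0.0998084, Δλ=3.4843840 rad; a=sin²(Δφ/2)+cosφ1·cosφ2·sin²(Δλ/2)=0.8916794581; c=2·atan2(√a, √(1-a))=2.470847818; dist=6371·c=15741.771 ≈ 15741.8 km; running total=15741.8 km
Leg 1 bearing: y=sinΔλ·cosφ2=-0.32648900, x=cosφ1·sinφ2-sinφ1·cosφ2·cosΔλ=0.52891752; θ=atan2(y, x)=-31.6861° <0 so +360° → 328.3139° ≈ 328.3°
Leg 2: φ1=0.2399322, φ2=0.3321362, Δφ=0.0922040, Δλ=-0.4824247 rad; a=sin²(Δφ/2)+cosφ1·cosφ2·sin²(Δλ/2)=0.0545236220; c=2·atan2(√a, √(1-a))=0.471357319; dist=6371·c=3003.017 ≈ 3003.0 km; running total=18744.8 km
Leg 2 bearing: y=sinΔλ·cosφ2=-0.43857389, x=cosφ1·sinφ2-sinφ1·cosφ2·cosΔλ=0.11771205; θ=atan2(y, x)=-74.9760° <0 so +360° → 285.0240° ≈ 285.0°
Leg 3: φ1=0.3321362, φ2=0.7623057, Δφ=0.4301696, Δλ=-2.6581207 rad; a=sin²(Δφ/2)+cosφ1·cosφ2·sin²(Δλ/2)=0.6900895062; c=2·atan2(√a, √(1-a))=1.960786161; dist=6371·c=12492.169 ≈ 12492.2 km; running total=31237.0 km
Leg 3 bearing: y=sinΔλ·cosφ2=-0.33620504, x=cosφ1·sinφ2-sinφ1·cosφ2·cosΔλ=0.86164383; θ=atan2(y, x)=-21.3152° <0 so +360° → 338.6848° ≈ 338.7°
Leg 4: φ1=0.7623057, φ2=-0.6035296, Δφ=-1.3658353, Δλ=0.3678822 rad; a=sin²(Δφ/2)+cosφ1·cosφ2·sin²(Δλ/2)=0.4181568209; c=2·atan2(√a, √(1-a))=1.406370065; dist=6371·c=8959.984 ≈ 8960.0 km; running total=40197.0 km
Leg 4 bearing: y=sinΔλ·cosφ2=0.29610525, x=cosφ1·sinφ2-sinφ1·cosφ2·cosΔλ=-0.94102522; θ=atan2(y, x)=162.5332° ≈ 162.5°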